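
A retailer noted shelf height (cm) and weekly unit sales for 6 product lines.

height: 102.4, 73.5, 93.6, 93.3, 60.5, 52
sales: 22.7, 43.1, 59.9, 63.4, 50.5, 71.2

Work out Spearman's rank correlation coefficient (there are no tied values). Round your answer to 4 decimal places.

-0.5429

Rank height: 6, 3, 5, 4, 2, 1
Rank sales: 1, 2, 4, 5, 3, 6
d = rank(height) − rank(sales): 5, 1, 1, -1, -1, -5; Σd² = 54
ρ = 1 − 6Σd² / [n(n²−1)] = 1 − 6×54 / (6×35) = 1 − 324/210 ≈ -0.5429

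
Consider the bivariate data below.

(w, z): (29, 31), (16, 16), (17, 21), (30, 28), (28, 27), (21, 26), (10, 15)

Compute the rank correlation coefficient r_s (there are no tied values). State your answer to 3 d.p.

Rank w: 6, 2, 3, 7, 5, 4, 1
Rank z: 7, 2, 3, 6, 5, 4, 1
d = rank(w) − rank(z): -1, 0, 0, 1, 0, 0, 0; Σd² = 2
ρ = 1 − 6Σd² / [n(n²−1)] = 1 − 6×2 / (7×48) = 1 − 12/336 ≈ 0.964

0.964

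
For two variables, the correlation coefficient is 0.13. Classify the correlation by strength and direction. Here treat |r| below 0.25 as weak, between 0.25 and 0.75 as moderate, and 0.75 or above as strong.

r = 0.13 > 0 so the relationship is positive.
|r| = 0.13, which falls in the weak range.

weak positive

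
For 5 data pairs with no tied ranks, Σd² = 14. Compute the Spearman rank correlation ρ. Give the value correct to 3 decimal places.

ρ = 1 − 6Σd² / [n(n²−1)] = 1 − 6×14 / (5×24)
  = 1 − 84/120 = 1 − 0.7000 ≈ 0.300

0.300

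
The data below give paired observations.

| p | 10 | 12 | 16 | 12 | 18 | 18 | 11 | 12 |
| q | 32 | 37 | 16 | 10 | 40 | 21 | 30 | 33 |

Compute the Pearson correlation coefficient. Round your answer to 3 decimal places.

n = 8, Σp = 109, Σq = 219, Σp² = 1557, Σq² = 6779, Σpq = 2964
nΣpq − ΣpΣq = 23712 − 23871 = -159
nΣp² − (Σp)² = 12456 − 11881 = 575; nΣq² − (Σq)² = 54232 − 47961 = 6271
r = -159 / √(575 × 6271) = -159 / 1898.9010 ≈ -0.084

-0.084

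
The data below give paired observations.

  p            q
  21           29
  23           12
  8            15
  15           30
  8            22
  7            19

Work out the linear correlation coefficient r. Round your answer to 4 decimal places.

n = 6, Σp = 82, Σq = 127, Σp² = 1372, Σq² = 2955, Σpq = 1764
nΣpq − ΣpΣq = 10584 − 10414 = 170
nΣp² − (Σp)² = 8232 − 6724 = 1508; nΣq² − (Σq)² = 17730 − 16129 = 1601
r = 170 / √(1508 × 1601) = 170 / 1553.8044 ≈ 0.1094

0.1094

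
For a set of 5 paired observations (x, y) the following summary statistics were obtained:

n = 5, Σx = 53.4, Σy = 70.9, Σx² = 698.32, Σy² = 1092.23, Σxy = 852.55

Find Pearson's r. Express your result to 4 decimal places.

r = (nΣxy − ΣxΣy) / √[(nΣx² − (Σx)²)(nΣy² − (Σy)²)]
Numerator: 5×852.55 − 53.4×70.9 = 476.69
Denominator: √[(3491.6 − 2851.56)(5461.15 − 5026.81)] = √[640.04 × 434.34] = 527.2523
r = 476.69 / 527.2523 ≈ 0.9041

0.9041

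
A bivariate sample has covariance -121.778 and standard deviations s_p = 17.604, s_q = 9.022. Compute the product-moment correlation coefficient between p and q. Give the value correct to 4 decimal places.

-0.7668

r = Cov(p,q) / (s_p · s_q) = -121.778 / (17.604 × 9.022)
  = -121.778 / 158.8233 ≈ -0.7668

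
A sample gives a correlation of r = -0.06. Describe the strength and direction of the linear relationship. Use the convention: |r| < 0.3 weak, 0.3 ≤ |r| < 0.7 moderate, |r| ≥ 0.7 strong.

r = -0.06 < 0 so the relationship is negative.
|r| = 0.06, which falls in the weak range.

weak negative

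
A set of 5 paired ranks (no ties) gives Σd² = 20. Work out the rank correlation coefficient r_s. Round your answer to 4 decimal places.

ρ = 1 − 6Σd² / [n(n²−1)] = 1 − 6×20 / (5×24)
  = 1 − 120/120 = 1 − 1.00000 ≈ 0.0000

0.0000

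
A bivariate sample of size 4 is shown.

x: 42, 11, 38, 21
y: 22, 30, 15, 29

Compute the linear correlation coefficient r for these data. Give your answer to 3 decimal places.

n = 4, Σx = 112, Σy = 96, Σx² = 3770, Σy² = 2450, Σxy = 2433
nΣxy − ΣxΣy = 9732 − 10752 = -1020
nΣx² − (Σx)² = 15080 − 12544 = 2536; nΣy² − (Σy)² = 9800 − 9216 = 584
r = -1020 / √(2536 × 584) = -1020 / 1216.9733 ≈ -0.838

-0.838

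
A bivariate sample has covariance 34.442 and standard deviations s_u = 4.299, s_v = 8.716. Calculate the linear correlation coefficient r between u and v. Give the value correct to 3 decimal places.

r = Cov(u,v) / (s_u · s_v) = 34.442 / (4.299 × 8.716)
  = 34.442 / 37.4701 ≈ 0.919

0.919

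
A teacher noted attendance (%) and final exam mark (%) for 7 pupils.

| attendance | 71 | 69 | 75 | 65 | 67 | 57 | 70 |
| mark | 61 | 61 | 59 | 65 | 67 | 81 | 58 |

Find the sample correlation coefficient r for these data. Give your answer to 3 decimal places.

-0.931

n = 7, Σx = 474, Σy = 452, Σx² = 32290, Σy² = 29562, Σxy = 30356
nΣxy − ΣxΣy = 212492 − 214248 = -1756
nΣx² − (Σx)² = 226030 − 224676 = 1354; nΣy² − (Σy)² = 206934 − 204304 = 2630
r = -1756 / √(1354 × 2630) = -1756 / 1887.0665 ≈ -0.931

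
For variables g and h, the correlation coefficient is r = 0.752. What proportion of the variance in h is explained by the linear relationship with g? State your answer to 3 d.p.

0.566

r² = (0.752)² = 0.566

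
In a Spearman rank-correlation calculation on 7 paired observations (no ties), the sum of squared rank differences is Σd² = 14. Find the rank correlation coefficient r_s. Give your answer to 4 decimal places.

ρ = 1 − 6Σd² / [n(n²−1)] = 1 − 6×14 / (7×48)
  = 1 − 84/336 = 1 − 0.25000 ≈ 0.7500

0.7500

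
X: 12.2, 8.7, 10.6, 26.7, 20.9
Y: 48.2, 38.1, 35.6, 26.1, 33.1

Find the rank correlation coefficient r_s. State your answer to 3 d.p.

Rank X: 3, 1, 2, 5, 4
Rank Y: 5, 4, 3, 1, 2
d = rank(X) − rank(Y): -2, -3, -1, 4, 2; Σd² = 34
ρ = 1 − 6Σd² / [n(n²−1)] = 1 − 6×34 / (5×24) = 1 − 204/120 ≈ -0.700

-0.700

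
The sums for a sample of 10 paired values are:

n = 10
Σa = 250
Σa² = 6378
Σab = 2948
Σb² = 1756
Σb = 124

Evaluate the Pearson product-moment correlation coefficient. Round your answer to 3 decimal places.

r = (nΣab − ΣaΣb) / √[(nΣa² − (Σa)²)(nΣb² − (Σb)²)]
Numerator: 10×2948 − 250×124 = -1520
Denominator: √[(63780 − 62500)(17560 − 15376)] = √[1280 × 2184] = 1671.9809
r = -1520 / 1671.9809 ≈ -0.909

-0.909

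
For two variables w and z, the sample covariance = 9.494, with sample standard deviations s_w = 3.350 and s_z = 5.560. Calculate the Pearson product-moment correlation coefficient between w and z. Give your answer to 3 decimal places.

0.510

r = Cov(w,z) / (s_w · s_z) = 9.494 / (3.350 × 5.560)
  = 9.494 / 18.6260 ≈ 0.510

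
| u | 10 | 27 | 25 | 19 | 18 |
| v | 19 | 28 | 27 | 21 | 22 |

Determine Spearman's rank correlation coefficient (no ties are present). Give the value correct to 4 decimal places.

Rank u: 1, 5, 4, 3, 2
Rank v: 1, 5, 4, 2, 3
d = rank(u) − rank(v): 0, 0, 0, 1, -1; Σd² = 2
ρ = 1 − 6Σd² / [n(n²−1)] = 1 − 6×2 / (5×24) = 1 − 12/120 ≈ 0.9000

0.9000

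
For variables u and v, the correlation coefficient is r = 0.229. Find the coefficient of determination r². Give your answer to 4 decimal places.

0.0524

r² = (0.229)² = 0.0524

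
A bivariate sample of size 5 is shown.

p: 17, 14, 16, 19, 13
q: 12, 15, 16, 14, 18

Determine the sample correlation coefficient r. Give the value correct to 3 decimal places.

-0.702

n = 5, Σp = 79, Σq = 75, Σp² = 1271, Σq² = 1145, Σpq = 1170
nΣpq − ΣpΣq = 5850 − 5925 = -75
nΣp² − (Σp)² = 6355 − 6241 = 114; nΣq² − (Σq)² = 5725 − 5625 = 100
r = -75 / √(114 × 100) = -75 / 106.7708 ≈ -0.702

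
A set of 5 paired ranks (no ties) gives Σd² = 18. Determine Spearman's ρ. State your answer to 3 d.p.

ρ = 1 − 6Σd² / [n(n²−1)] = 1 − 6×18 / (5×24)
  = 1 − 108/120 = 1 − 0.9000 ≈ 0.100

0.100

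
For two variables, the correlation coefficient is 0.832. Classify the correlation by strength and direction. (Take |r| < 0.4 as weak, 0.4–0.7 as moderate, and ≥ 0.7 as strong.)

strong positive

r = 0.832 > 0 so the relationship is positive.
|r| = 0.832, which falls in the strong range.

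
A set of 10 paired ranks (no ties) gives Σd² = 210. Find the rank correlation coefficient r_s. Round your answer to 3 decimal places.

ρ = 1 − 6Σd² / [n(n²−1)] = 1 − 6×210 / (10×99)
  = 1 − 1260/990 = 1 − 1.2727 ≈ -0.273

-0.273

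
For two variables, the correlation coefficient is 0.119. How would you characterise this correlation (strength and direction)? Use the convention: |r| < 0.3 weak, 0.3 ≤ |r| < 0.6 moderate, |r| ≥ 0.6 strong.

weak positive

r = 0.119 > 0 so the relationship is positive.
|r| = 0.119, which falls in the weak range.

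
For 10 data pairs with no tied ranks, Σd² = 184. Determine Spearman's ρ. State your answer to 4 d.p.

-0.1152

ρ = 1 − 6Σd² / [n(n²−1)] = 1 − 6×184 / (10×99)
  = 1 − 1104/990 = 1 − 1.11515 ≈ -0.1152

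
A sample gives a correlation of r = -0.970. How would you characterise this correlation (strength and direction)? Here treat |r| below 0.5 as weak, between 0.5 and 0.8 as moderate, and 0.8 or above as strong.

r = -0.970 < 0 so the relationship is negative.
|r| = 0.970, which falls in the strong range.

strong negative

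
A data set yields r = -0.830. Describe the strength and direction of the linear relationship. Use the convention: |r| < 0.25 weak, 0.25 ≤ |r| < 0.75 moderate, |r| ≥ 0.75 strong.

r = -0.830 < 0 so the relationship is negative.
|r| = 0.830, which falls in the strong range.

strong negative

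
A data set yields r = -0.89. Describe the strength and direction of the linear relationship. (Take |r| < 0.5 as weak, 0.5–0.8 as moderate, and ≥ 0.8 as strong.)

r = -0.89 < 0 so the relationship is negative.
|r| = 0.89, which falls in the strong range.

strong negative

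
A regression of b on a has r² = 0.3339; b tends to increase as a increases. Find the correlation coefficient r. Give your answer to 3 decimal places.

|r| = √0.3339 = 0.578
The association is positive, so r = 0.578.

0.578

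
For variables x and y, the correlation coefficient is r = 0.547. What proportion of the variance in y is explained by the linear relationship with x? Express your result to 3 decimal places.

0.299

r² = (0.547)² = 0.299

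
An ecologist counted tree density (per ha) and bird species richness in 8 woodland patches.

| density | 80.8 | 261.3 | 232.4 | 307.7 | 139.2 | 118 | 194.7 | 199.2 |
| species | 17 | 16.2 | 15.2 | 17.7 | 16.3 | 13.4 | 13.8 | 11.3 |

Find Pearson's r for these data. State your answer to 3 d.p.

n = 8, Σx = 1533.3, Σy = 120.9, Σx² = 334384.75, Σy² = 1859.15, Σxy = 23373.41
nΣxy − ΣxΣy = 186987.28 − 185375.97 = 1611.31
nΣx² − (Σx)² = 2675078 − 2351008.89 = 324069.11; nΣy² − (Σy)² = 14873.2 − 14616.81 = 256.39
r = 1611.31 / √(324069.11 × 256.39) = 1611.31 / 9115.2663 ≈ 0.177

0.177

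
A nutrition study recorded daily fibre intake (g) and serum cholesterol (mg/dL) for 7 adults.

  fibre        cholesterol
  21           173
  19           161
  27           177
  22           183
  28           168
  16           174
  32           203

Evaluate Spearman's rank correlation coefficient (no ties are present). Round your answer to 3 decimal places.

0.464

Rank fibre: 3, 2, 5, 4, 6, 1, 7
Rank cholesterol: 3, 1, 5, 6, 2, 4, 7
d = rank(fibre) − rank(cholesterol): 0, 1, 0, -2, 4, -3, 0; Σd² = 30
ρ = 1 − 6Σd² / [n(n²−1)] = 1 − 6×30 / (7×48) = 1 − 180/336 ≈ 0.464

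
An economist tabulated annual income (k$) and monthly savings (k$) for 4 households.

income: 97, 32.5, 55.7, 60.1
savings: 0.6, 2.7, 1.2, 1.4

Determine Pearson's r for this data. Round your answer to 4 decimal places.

-0.9162

n = 4, Σx = 245.3, Σy = 5.9, Σx² = 17179.75, Σy² = 11.05, Σxy = 296.93
nΣxy − ΣxΣy = 1187.72 − 1447.27 = -259.55
nΣx² − (Σx)² = 68719 − 60172.09 = 8546.91; nΣy² − (Σy)² = 44.2 − 34.81 = 9.39
r = -259.55 / √(8546.91 × 9.39) = -259.55 / 283.2940 ≈ -0.9162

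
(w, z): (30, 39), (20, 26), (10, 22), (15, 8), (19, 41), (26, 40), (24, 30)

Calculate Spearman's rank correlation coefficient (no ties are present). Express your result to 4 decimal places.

Rank w: 7, 4, 1, 2, 3, 6, 5
Rank z: 5, 3, 2, 1, 7, 6, 4
d = rank(w) − rank(z): 2, 1, -1, 1, -4, 0, 1; Σd² = 24
ρ = 1 − 6Σd² / [n(n²−1)] = 1 − 6×24 / (7×48) = 1 − 144/336 ≈ 0.5714

0.5714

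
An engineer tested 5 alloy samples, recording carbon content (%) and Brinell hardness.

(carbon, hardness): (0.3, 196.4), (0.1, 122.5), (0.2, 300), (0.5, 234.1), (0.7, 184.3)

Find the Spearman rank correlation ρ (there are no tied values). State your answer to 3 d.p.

0.100

Rank carbon: 3, 1, 2, 4, 5
Rank hardness: 3, 1, 5, 4, 2
d = rank(carbon) − rank(hardness): 0, 0, -3, 0, 3; Σd² = 18
ρ = 1 − 6Σd² / [n(n²−1)] = 1 − 6×18 / (5×24) = 1 − 108/120 ≈ 0.100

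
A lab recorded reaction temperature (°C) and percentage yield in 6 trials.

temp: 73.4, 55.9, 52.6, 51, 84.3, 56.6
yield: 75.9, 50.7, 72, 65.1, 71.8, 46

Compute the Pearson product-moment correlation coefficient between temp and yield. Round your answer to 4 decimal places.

0.4823

n = 6, Σx = 373.8, Σy = 381.5, Σx² = 24190.18, Σy² = 25024.55, Σxy = 24168.83
nΣxy − ΣxΣy = 145012.98 − 142604.7 = 2408.28
nΣx² − (Σx)² = 145141.08 − 139726.44 = 5414.64; nΣy² − (Σy)² = 150147.3 − 145542.25 = 4605.05
r = 2408.28 / √(5414.64 × 4605.05) = 2408.28 / 4993.4645 ≈ 0.4823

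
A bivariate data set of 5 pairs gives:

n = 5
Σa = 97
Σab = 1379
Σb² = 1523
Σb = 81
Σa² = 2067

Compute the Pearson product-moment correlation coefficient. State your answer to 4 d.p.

-0.9738

r = (nΣab − ΣaΣb) / √[(nΣa² − (Σa)²)(nΣb² − (Σb)²)]
Numerator: 5×1379 − 97×81 = -962
Denominator: √[(10335 − 9409)(7615 − 6561)] = √[926 × 1054] = 987.9291
r = -962 / 987.9291 ≈ -0.9738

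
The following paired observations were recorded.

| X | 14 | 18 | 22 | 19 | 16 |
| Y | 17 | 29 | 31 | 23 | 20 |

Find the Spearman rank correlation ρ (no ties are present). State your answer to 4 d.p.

0.9000

Rank X: 1, 3, 5, 4, 2
Rank Y: 1, 4, 5, 3, 2
d = rank(X) − rank(Y): 0, -1, 0, 1, 0; Σd² = 2
ρ = 1 − 6Σd² / [n(n²−1)] = 1 − 6×2 / (5×24) = 1 − 12/120 ≈ 0.9000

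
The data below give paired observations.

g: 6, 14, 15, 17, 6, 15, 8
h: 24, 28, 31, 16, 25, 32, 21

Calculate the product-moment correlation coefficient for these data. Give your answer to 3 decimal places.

n = 7, Σg = 81, Σh = 177, Σg² = 1071, Σh² = 4667, Σgh = 2071
nΣgh − ΣgΣh = 14497 − 14337 = 160
nΣg² − (Σg)² = 7497 − 6561 = 936; nΣh² − (Σh)² = 32669 − 31329 = 1340
r = 160 / √(936 × 1340) = 160 / 1119.9286 ≈ 0.143

0.143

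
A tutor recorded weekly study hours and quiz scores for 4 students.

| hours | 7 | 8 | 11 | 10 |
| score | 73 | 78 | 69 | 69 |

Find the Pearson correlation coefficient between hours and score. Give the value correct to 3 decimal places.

n = 4, Σx = 36, Σy = 289, Σx² = 334, Σy² = 20935, Σxy = 2584
nΣxy − ΣxΣy = 10336 − 10404 = -68
nΣx² − (Σx)² = 1336 − 1296 = 40; nΣy² − (Σy)² = 83740 − 83521 = 219
r = -68 / √(40 × 219) = -68 / 93.5949 ≈ -0.727

-0.727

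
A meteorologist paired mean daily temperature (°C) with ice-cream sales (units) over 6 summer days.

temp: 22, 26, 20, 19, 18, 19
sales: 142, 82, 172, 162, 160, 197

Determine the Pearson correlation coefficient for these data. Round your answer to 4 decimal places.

-0.8947

n = 6, Σx = 124, Σy = 915, Σx² = 2606, Σy² = 147125, Σxy = 18397
nΣxy − ΣxΣy = 110382 − 113460 = -3078
nΣx² − (Σx)² = 15636 − 15376 = 260; nΣy² − (Σy)² = 882750 − 837225 = 45525
r = -3078 / √(260 × 45525) = -3078 / 3440.4215 ≈ -0.8947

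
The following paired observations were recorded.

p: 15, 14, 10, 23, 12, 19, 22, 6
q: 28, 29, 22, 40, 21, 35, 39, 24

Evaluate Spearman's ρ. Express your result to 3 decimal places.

0.881

Rank p: 5, 4, 2, 8, 3, 6, 7, 1
Rank q: 4, 5, 2, 8, 1, 6, 7, 3
d = rank(p) − rank(q): 1, -1, 0, 0, 2, 0, 0, -2; Σd² = 10
ρ = 1 − 6Σd² / [n(n²−1)] = 1 − 6×10 / (8×63) = 1 − 60/504 ≈ 0.881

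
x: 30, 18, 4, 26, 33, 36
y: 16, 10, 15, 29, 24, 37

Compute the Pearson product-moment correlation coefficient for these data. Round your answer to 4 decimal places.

0.6525

n = 6, Σx = 147, Σy = 131, Σx² = 4301, Σy² = 3367, Σxy = 3598
nΣxy − ΣxΣy = 21588 − 19257 = 2331
nΣx² − (Σx)² = 25806 − 21609 = 4197; nΣy² − (Σy)² = 20202 − 17161 = 3041
r = 2331 / √(4197 × 3041) = 2331 / 3572.5449 ≈ 0.6525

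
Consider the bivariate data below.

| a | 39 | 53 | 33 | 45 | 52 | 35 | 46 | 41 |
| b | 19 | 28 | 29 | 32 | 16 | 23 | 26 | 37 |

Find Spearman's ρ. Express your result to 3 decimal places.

-0.143

Rank a: 3, 8, 1, 5, 7, 2, 6, 4
Rank b: 2, 5, 6, 7, 1, 3, 4, 8
d = rank(a) − rank(b): 1, 3, -5, -2, 6, -1, 2, -4; Σd² = 96
ρ = 1 − 6Σd² / [n(n²−1)] = 1 − 6×96 / (8×63) = 1 − 576/504 ≈ -0.143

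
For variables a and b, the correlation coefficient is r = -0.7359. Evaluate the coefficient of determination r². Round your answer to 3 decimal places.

0.542

r² = (-0.7359)² = 0.542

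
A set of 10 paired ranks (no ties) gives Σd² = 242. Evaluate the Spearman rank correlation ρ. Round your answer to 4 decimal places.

ρ = 1 − 6Σd² / [n(n²−1)] = 1 − 6×242 / (10×99)
  = 1 − 1452/990 = 1 − 1.46667 ≈ -0.4667

-0.4667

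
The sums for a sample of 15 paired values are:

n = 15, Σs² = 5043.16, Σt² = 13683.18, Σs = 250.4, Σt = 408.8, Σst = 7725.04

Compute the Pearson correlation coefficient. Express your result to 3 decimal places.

0.608

r = (nΣst − ΣsΣt) / √[(nΣs² − (Σs)²)(nΣt² − (Σt)²)]
Numerator: 15×7725.04 − 250.4×408.8 = 13512.08
Denominator: √[(75647.4 − 62700.16)(205247.7 − 167117.44)] = √[12947.24 × 38130.26] = 22218.9475
r = 13512.08 / 22218.9475 ≈ 0.608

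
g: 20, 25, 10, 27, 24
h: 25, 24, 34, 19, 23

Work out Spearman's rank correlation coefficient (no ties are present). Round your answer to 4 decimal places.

Rank g: 2, 4, 1, 5, 3
Rank h: 4, 3, 5, 1, 2
d = rank(g) − rank(h): -2, 1, -4, 4, 1; Σd² = 38
ρ = 1 − 6Σd² / [n(n²−1)] = 1 − 6×38 / (5×24) = 1 − 228/120 ≈ -0.9000

-0.9000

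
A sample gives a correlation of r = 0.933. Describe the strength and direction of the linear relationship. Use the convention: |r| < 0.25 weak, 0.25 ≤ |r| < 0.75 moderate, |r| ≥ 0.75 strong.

strong positive

r = 0.933 > 0 so the relationship is positive.
|r| = 0.933, which falls in the strong range.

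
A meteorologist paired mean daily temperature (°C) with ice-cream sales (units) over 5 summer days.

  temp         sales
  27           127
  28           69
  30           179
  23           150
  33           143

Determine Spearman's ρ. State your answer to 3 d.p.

Rank temp: 2, 3, 4, 1, 5
Rank sales: 2, 1, 5, 4, 3
d = rank(temp) − rank(sales): 0, 2, -1, -3, 2; Σd² = 18
ρ = 1 − 6Σd² / [n(n²−1)] = 1 − 6×18 / (5×24) = 1 − 108/120 ≈ 0.100

0.100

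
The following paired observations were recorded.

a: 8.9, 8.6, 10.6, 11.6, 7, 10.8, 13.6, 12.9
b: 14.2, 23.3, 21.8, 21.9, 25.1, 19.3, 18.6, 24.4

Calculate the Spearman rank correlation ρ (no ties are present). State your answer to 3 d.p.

Rank a: 3, 2, 4, 6, 1, 5, 8, 7
Rank b: 1, 6, 4, 5, 8, 3, 2, 7
d = rank(a) − rank(b): 2, -4, 0, 1, -7, 2, 6, 0; Σd² = 110
ρ = 1 − 6Σd² / [n(n²−1)] = 1 − 6×110 / (8×63) = 1 − 660/504 ≈ -0.310

-0.310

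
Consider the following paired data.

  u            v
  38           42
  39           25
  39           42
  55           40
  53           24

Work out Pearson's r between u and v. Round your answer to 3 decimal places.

n = 5, Σu = 224, Σv = 173, Σu² = 10320, Σv² = 6329, Σuv = 7681
nΣuv − ΣuΣv = 38405 − 38752 = -347
nΣu² − (Σu)² = 51600 − 50176 = 1424; nΣv² − (Σv)² = 31645 − 29929 = 1716
r = -347 / √(1424 × 1716) = -347 / 1563.1967 ≈ -0.222

-0.222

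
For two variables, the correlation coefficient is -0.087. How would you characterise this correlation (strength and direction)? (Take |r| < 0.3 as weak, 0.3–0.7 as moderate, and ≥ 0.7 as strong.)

r = -0.087 < 0 so the relationship is negative.
|r| = 0.087, which falls in the weak range.

weak negative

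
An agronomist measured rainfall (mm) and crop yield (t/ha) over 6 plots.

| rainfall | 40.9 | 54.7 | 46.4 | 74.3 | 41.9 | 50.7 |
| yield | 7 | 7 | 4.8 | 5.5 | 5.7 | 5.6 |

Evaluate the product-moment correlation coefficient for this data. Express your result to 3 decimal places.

n = 6, Σx = 308.9, Σy = 35.6, Σx² = 16664.45, Σy² = 215.14, Σxy = 1823.32
nΣxy − ΣxΣy = 10939.92 − 10996.84 = -56.92
nΣx² − (Σx)² = 99986.7 − 95419.21 = 4567.49; nΣy² − (Σy)² = 1290.84 − 1267.36 = 23.48
r = -56.92 / √(4567.49 × 23.48) = -56.92 / 327.4823 ≈ -0.174

-0.174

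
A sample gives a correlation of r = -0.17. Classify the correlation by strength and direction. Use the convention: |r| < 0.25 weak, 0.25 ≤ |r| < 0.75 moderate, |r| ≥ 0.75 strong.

r = -0.17 < 0 so the relationship is negative.
|r| = 0.17, which falls in the weak range.

weak negative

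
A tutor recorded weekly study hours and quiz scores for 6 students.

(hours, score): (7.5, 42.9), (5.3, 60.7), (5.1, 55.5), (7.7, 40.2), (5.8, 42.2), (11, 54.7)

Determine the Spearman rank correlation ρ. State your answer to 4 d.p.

-0.5429

Rank hours: 4, 2, 1, 5, 3, 6
Rank score: 3, 6, 5, 1, 2, 4
d = rank(hours) − rank(score): 1, -4, -4, 4, 1, 2; Σd² = 54
ρ = 1 − 6Σd² / [n(n²−1)] = 1 − 6×54 / (6×35) = 1 − 324/210 ≈ -0.5429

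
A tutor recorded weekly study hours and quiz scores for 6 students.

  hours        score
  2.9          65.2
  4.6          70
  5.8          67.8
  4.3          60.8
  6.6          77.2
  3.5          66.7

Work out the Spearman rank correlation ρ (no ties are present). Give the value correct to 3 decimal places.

0.771

Rank hours: 1, 4, 5, 3, 6, 2
Rank score: 2, 5, 4, 1, 6, 3
d = rank(hours) − rank(score): -1, -1, 1, 2, 0, -1; Σd² = 8
ρ = 1 − 6Σd² / [n(n²−1)] = 1 − 6×8 / (6×35) = 1 − 48/210 ≈ 0.771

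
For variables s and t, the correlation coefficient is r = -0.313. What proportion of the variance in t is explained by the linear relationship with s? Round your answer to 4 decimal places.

r² = (-0.313)² = 0.0980

0.0980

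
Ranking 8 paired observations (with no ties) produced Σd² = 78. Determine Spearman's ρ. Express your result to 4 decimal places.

0.0714

ρ = 1 − 6Σd² / [n(n²−1)] = 1 − 6×78 / (8×63)
  = 1 − 468/504 = 1 − 0.92857 ≈ 0.0714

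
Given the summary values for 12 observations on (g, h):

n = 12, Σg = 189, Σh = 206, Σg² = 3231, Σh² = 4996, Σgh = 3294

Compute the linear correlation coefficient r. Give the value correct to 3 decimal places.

0.081

r = (nΣgh − ΣgΣh) / √[(nΣg² − (Σg)²)(nΣh² − (Σh)²)]
Numerator: 12×3294 − 189×206 = 594
Denominator: √[(38772 − 35721)(59952 − 42436)] = √[3051 × 17516] = 7310.3568
r = 594 / 7310.3568 ≈ 0.081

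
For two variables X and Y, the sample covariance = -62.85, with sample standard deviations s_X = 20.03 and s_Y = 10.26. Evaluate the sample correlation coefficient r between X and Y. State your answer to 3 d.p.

-0.306

r = Cov(X,Y) / (s_X · s_Y) = -62.85 / (20.03 × 10.26)
  = -62.85 / 205.5078 ≈ -0.306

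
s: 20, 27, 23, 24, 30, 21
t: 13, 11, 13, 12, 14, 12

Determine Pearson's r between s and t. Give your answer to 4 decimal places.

n = 6, Σs = 145, Σt = 75, Σs² = 3575, Σt² = 943, Σst = 1816
nΣst − ΣsΣt = 10896 − 10875 = 21
nΣs² − (Σs)² = 21450 − 21025 = 425; nΣt² − (Σt)² = 5658 − 5625 = 33
r = 21 / √(425 × 33) = 21 / 118.4272 ≈ 0.1773

0.1773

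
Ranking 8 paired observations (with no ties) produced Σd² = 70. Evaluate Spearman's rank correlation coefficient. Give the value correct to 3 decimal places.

0.167

ρ = 1 − 6Σd² / [n(n²−1)] = 1 − 6×70 / (8×63)
  = 1 − 420/504 = 1 − 0.8333 ≈ 0.167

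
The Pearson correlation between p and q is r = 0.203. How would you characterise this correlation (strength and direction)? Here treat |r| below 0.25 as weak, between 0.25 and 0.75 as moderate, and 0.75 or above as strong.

r = 0.203 > 0 so the relationship is positive.
|r| = 0.203, which falls in the weak range.

weak positive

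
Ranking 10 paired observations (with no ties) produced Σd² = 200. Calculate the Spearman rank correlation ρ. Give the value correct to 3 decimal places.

-0.212

ρ = 1 − 6Σd² / [n(n²−1)] = 1 − 6×200 / (10×99)
  = 1 − 1200/990 = 1 − 1.2121 ≈ -0.212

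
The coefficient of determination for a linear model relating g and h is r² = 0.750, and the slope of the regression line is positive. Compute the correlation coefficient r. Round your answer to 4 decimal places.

|r| = √0.750 = 0.8660
The association is positive, so r = 0.8660.

0.8660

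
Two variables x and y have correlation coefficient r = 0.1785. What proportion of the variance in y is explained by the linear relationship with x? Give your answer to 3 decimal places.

r² = (0.1785)² = 0.032

0.032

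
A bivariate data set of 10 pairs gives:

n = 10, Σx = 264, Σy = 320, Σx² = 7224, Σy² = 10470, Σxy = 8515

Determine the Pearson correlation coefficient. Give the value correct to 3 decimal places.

0.277

r = (nΣxy − ΣxΣy) / √[(nΣx² − (Σx)²)(nΣy² − (Σy)²)]
Numerator: 10×8515 − 264×320 = 670
Denominator: √[(72240 − 69696)(104700 − 102400)] = √[2544 × 2300] = 2418.9254
r = 670 / 2418.9254 ≈ 0.277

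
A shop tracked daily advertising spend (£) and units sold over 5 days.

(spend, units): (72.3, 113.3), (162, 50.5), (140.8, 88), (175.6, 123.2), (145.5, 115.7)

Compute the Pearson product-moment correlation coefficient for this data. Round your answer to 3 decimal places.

n = 5, Σx = 696.2, Σy = 490.7, Σx² = 103301.54, Σy² = 51695.87, Σxy = 67231.26
nΣxy − ΣxΣy = 336156.3 − 341625.34 = -5469.04
nΣx² − (Σx)² = 516507.7 − 484694.44 = 31813.26; nΣy² − (Σy)² = 258479.35 − 240786.49 = 17692.86
r = -5469.04 / √(31813.26 × 17692.86) = -5469.04 / 23724.8299 ≈ -0.231

-0.231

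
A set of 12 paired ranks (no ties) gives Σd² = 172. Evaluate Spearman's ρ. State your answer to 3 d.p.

ρ = 1 − 6Σd² / [n(n²−1)] = 1 − 6×172 / (12×143)
  = 1 − 1032/1716 = 1 − 0.6014 ≈ 0.399

0.399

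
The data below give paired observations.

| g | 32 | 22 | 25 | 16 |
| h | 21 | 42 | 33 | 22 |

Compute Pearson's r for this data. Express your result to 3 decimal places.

-0.149

n = 4, Σg = 95, Σh = 118, Σg² = 2389, Σh² = 3778, Σgh = 2773
nΣgh − ΣgΣh = 11092 − 11210 = -118
nΣg² − (Σg)² = 9556 − 9025 = 531; nΣh² − (Σh)² = 15112 − 13924 = 1188
r = -118 / √(531 × 1188) = -118 / 794.2468 ≈ -0.149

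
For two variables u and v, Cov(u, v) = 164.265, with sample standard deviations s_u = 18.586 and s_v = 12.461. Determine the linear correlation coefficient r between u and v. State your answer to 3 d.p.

0.709

r = Cov(u,v) / (s_u · s_v) = 164.265 / (18.586 × 12.461)
  = 164.265 / 231.6001 ≈ 0.709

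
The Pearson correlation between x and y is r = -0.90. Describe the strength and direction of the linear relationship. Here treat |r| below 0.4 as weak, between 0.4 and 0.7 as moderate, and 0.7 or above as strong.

strong negative

r = -0.90 < 0 so the relationship is negative.
|r| = 0.90, which falls in the strong range.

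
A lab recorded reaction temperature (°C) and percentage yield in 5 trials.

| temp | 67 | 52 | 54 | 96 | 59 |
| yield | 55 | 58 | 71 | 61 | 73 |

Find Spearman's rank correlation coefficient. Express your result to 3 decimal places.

-0.100

Rank temp: 4, 1, 2, 5, 3
Rank yield: 1, 2, 4, 3, 5
d = rank(temp) − rank(yield): 3, -1, -2, 2, -2; Σd² = 22
ρ = 1 − 6Σd² / [n(n²−1)] = 1 − 6×22 / (5×24) = 1 − 132/120 ≈ -0.100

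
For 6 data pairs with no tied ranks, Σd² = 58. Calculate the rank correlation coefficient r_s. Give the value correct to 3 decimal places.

-0.657

ρ = 1 − 6Σd² / [n(n²−1)] = 1 − 6×58 / (6×35)
  = 1 − 348/210 = 1 − 1.6571 ≈ -0.657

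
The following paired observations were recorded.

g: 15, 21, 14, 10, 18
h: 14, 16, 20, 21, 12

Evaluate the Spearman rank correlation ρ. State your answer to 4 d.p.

-0.7000

Rank g: 3, 5, 2, 1, 4
Rank h: 2, 3, 4, 5, 1
d = rank(g) − rank(h): 1, 2, -2, -4, 3; Σd² = 34
ρ = 1 − 6Σd² / [n(n²−1)] = 1 − 6×34 / (5×24) = 1 − 204/120 ≈ -0.7000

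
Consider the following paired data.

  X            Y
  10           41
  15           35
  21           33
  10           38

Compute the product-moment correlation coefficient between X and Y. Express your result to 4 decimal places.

n = 4, ΣX = 56, ΣY = 147, ΣX² = 866, ΣY² = 5439, ΣXY = 2008
nΣXY − ΣXΣY = 8032 − 8232 = -200
nΣX² − (ΣX)² = 3464 − 3136 = 328; nΣY² − (ΣY)² = 21756 − 21609 = 147
r = -200 / √(328 × 147) = -200 / 219.5814 ≈ -0.9108

-0.9108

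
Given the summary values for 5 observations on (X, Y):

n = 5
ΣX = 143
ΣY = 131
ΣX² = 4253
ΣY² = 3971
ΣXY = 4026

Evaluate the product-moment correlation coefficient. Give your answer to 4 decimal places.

0.9422

r = (nΣXY − ΣXΣY) / √[(nΣX² − (ΣX)²)(nΣY² − (ΣY)²)]
Numerator: 5×4026 − 143×131 = 1397
Denominator: √[(21265 − 20449)(19855 − 17161)] = √[816 × 2694] = 1482.6679
r = 1397 / 1482.6679 ≈ 0.9422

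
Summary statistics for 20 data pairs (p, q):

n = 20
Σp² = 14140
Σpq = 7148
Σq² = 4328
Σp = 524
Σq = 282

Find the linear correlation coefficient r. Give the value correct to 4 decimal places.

r = (nΣpq − ΣpΣq) / √[(nΣp² − (Σp)²)(nΣq² − (Σq)²)]
Numerator: 20×7148 − 524×282 = -4808
Denominator: √[(282800 − 274576)(86560 − 79524)] = √[8224 × 7036] = 7606.8432
r = -4808 / 7606.8432 ≈ -0.6321

-0.6321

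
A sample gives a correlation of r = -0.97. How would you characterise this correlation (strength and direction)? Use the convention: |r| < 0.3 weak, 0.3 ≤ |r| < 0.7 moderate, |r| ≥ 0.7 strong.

strong negative

r = -0.97 < 0 so the relationship is negative.
|r| = 0.97, which falls in the strong range.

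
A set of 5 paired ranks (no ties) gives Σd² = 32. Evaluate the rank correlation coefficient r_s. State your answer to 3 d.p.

ρ = 1 − 6Σd² / [n(n²−1)] = 1 − 6×32 / (5×24)
  = 1 − 192/120 = 1 − 1.6000 ≈ -0.600

-0.600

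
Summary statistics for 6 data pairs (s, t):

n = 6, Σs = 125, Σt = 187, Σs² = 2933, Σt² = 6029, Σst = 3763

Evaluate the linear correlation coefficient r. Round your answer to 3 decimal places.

r = (nΣst − ΣsΣt) / √[(nΣs² − (Σs)²)(nΣt² − (Σt)²)]
Numerator: 6×3763 − 125×187 = -797
Denominator: √[(17598 − 15625)(36174 − 34969)] = √[1973 × 1205] = 1541.9030
r = -797 / 1541.9030 ≈ -0.517

-0.517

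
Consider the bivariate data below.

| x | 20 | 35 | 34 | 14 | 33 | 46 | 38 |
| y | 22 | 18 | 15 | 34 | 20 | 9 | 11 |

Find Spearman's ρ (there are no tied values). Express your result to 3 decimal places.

Rank x: 2, 5, 4, 1, 3, 7, 6
Rank y: 6, 4, 3, 7, 5, 1, 2
d = rank(x) − rank(y): -4, 1, 1, -6, -2, 6, 4; Σd² = 110
ρ = 1 − 6Σd² / [n(n²−1)] = 1 − 6×110 / (7×48) = 1 − 660/336 ≈ -0.964

-0.964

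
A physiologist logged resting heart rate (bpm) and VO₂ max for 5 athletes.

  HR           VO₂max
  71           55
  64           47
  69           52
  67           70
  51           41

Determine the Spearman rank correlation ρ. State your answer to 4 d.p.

0.7000

Rank HR: 5, 2, 4, 3, 1
Rank VO₂max: 4, 2, 3, 5, 1
d = rank(HR) − rank(VO₂max): 1, 0, 1, -2, 0; Σd² = 6
ρ = 1 − 6Σd² / [n(n²−1)] = 1 − 6×6 / (5×24) = 1 − 36/120 ≈ 0.7000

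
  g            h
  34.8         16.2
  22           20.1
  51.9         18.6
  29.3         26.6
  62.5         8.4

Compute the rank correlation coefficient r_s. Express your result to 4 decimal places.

-0.8000

Rank g: 3, 1, 4, 2, 5
Rank h: 2, 4, 3, 5, 1
d = rank(g) − rank(h): 1, -3, 1, -3, 4; Σd² = 36
ρ = 1 − 6Σd² / [n(n²−1)] = 1 − 6×36 / (5×24) = 1 − 216/120 ≈ -0.8000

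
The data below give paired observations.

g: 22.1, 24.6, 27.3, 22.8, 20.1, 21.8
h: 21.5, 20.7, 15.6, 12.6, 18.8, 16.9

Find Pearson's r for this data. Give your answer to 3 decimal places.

n = 6, Σg = 138.7, Σh = 106.1, Σg² = 3237.95, Σh² = 1931.91, Σgh = 2443.83
nΣgh − ΣgΣh = 14662.98 − 14716.07 = -53.09
nΣg² − (Σg)² = 19427.7 − 19237.69 = 190.01; nΣh² − (Σh)² = 11591.46 − 11257.21 = 334.25
r = -53.09 / √(190.01 × 334.25) = -53.09 / 252.0136 ≈ -0.211

-0.211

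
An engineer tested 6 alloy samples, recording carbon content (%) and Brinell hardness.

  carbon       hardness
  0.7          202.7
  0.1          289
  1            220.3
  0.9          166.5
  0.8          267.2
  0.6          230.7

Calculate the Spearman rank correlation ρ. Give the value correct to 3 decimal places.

-0.600

Rank carbon: 3, 1, 6, 5, 4, 2
Rank hardness: 2, 6, 3, 1, 5, 4
d = rank(carbon) − rank(hardness): 1, -5, 3, 4, -1, -2; Σd² = 56
ρ = 1 − 6Σd² / [n(n²−1)] = 1 − 6×56 / (6×35) = 1 − 336/210 ≈ -0.600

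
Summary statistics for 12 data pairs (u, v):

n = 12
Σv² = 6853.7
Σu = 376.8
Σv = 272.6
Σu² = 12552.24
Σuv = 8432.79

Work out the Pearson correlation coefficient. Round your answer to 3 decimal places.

-0.184

r = (nΣuv − ΣuΣv) / √[(nΣu² − (Σu)²)(nΣv² − (Σv)²)]
Numerator: 12×8432.79 − 376.8×272.6 = -1522.2
Denominator: √[(150626.88 − 141978.24)(82244.4 − 74310.76)] = √[8648.64 × 7933.64] = 8283.4290
r = -1522.2 / 8283.4290 ≈ -0.184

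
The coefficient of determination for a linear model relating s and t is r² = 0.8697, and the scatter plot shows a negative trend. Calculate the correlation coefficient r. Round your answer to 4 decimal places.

-0.9326

|r| = √0.8697 = 0.9326
The association is negative, so r = −0.9326.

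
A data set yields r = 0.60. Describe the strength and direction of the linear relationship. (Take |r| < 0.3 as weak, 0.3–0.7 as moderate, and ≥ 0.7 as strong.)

moderate positive

r = 0.60 > 0 so the relationship is positive.
|r| = 0.60, which falls in the moderate range.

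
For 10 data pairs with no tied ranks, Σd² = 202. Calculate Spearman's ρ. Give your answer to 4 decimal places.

ρ = 1 − 6Σd² / [n(n²−1)] = 1 − 6×202 / (10×99)
  = 1 − 1212/990 = 1 − 1.22424 ≈ -0.2242

-0.2242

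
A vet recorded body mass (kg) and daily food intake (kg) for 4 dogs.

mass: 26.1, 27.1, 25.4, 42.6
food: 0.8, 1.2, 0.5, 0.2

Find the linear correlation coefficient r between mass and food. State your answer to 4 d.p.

n = 4, Σx = 121.2, Σy = 2.7, Σx² = 3875.54, Σy² = 2.37, Σxy = 74.62
nΣxy − ΣxΣy = 298.48 − 327.24 = -28.76
nΣx² − (Σx)² = 15502.16 − 14689.44 = 812.72; nΣy² − (Σy)² = 9.48 − 7.29 = 2.19
r = -28.76 / √(812.72 × 2.19) = -28.76 / 42.1883 ≈ -0.6817

-0.6817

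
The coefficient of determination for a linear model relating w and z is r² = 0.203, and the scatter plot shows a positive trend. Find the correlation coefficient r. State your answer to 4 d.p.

|r| = √0.203 = 0.4506
The association is positive, so r = 0.4506.

0.4506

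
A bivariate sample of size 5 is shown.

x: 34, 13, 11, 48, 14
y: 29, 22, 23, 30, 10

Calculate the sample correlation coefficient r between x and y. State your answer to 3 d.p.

n = 5, Σx = 120, Σy = 114, Σx² = 3946, Σy² = 2854, Σxy = 3105
nΣxy − ΣxΣy = 15525 − 13680 = 1845
nΣx² − (Σx)² = 19730 − 14400 = 5330; nΣy² − (Σy)² = 14270 − 12996 = 1274
r = 1845 / √(5330 × 1274) = 1845 / 2605.8434 ≈ 0.708

0.708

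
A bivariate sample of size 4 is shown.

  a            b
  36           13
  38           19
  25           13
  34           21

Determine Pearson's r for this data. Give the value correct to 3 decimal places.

n = 4, Σa = 133, Σb = 66, Σa² = 4521, Σb² = 1140, Σab = 2229
nΣab − ΣaΣb = 8916 − 8778 = 138
nΣa² − (Σa)² = 18084 − 17689 = 395; nΣb² − (Σb)² = 4560 − 4356 = 204
r = 138 / √(395 × 204) = 138 / 283.8662 ≈ 0.486

0.486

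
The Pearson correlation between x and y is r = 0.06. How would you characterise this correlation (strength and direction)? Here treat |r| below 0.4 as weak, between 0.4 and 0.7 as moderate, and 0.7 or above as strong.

r = 0.06 > 0 so the relationship is positive.
|r| = 0.06, which falls in the weak range.

weak positive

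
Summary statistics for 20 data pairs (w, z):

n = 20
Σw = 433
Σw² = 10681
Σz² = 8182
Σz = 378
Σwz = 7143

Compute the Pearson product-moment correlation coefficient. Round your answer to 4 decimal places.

r = (nΣwz − ΣwΣz) / √[(nΣw² − (Σw)²)(nΣz² − (Σz)²)]
Numerator: 20×7143 − 433×378 = -20814
Denominator: √[(213620 − 187489)(163640 − 142884)] = √[26131 × 20756] = 23288.9466
r = -20814 / 23288.9466 ≈ -0.8937

-0.8937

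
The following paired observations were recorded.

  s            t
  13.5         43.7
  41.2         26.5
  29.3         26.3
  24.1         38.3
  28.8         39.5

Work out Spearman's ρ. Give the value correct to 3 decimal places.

Rank s: 1, 5, 4, 2, 3
Rank t: 5, 2, 1, 3, 4
d = rank(s) − rank(t): -4, 3, 3, -1, -1; Σd² = 36
ρ = 1 − 6Σd² / [n(n²−1)] = 1 − 6×36 / (5×24) = 1 − 216/120 ≈ -0.800

-0.800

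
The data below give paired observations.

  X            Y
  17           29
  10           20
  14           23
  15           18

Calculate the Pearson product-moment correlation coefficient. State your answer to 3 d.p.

0.590

n = 4, ΣX = 56, ΣY = 90, ΣX² = 810, ΣY² = 2094, ΣXY = 1285
nΣXY − ΣXΣY = 5140 − 5040 = 100
nΣX² − (ΣX)² = 3240 − 3136 = 104; nΣY² − (ΣY)² = 8376 − 8100 = 276
r = 100 / √(104 × 276) = 100 / 169.4225 ≈ 0.590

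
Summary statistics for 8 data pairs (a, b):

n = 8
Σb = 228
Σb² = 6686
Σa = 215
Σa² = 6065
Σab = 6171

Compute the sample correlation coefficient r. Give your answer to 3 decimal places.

0.187

r = (nΣab − ΣaΣb) / √[(nΣa² − (Σa)²)(nΣb² − (Σb)²)]
Numerator: 8×6171 − 215×228 = 348
Denominator: √[(48520 − 46225)(53488 − 51984)] = √[2295 × 1504] = 1857.8697
r = 348 / 1857.8697 ≈ 0.187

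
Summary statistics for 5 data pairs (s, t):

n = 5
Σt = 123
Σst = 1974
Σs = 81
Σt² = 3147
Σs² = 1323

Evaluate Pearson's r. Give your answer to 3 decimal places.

-0.514

r = (nΣst − ΣsΣt) / √[(nΣs² − (Σs)²)(nΣt² − (Σt)²)]
Numerator: 5×1974 − 81×123 = -93
Denominator: √[(6615 − 6561)(15735 − 15129)] = √[54 × 606] = 180.8978
r = -93 / 180.8978 ≈ -0.514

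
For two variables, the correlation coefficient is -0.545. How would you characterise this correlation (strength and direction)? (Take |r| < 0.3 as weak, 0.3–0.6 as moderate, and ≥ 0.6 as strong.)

r = -0.545 < 0 so the relationship is negative.
|r| = 0.545, which falls in the moderate range.

moderate negative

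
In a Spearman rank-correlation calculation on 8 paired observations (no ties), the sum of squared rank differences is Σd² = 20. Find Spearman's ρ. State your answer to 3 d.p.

0.762

ρ = 1 − 6Σd² / [n(n²−1)] = 1 − 6×20 / (8×63)
  = 1 − 120/504 = 1 − 0.2381 ≈ 0.762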